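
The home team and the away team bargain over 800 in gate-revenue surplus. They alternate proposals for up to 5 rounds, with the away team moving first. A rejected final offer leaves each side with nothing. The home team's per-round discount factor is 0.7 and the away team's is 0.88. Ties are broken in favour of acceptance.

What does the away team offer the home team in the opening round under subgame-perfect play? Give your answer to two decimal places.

108.60

Round 5 (the away team proposes): rejection yields 0 for the home team; the away team offers 0 and keeps 800.
Round 4 (the home team proposes): the away team can get 800 next round, worth 0.88 × 800 = 704 now, so the home team offers 704, keeping 96.
Round 3 (the away team proposes): the home team can get 96 next round, worth 0.7 × 96 = 67.2 now; the away team offers that and keeps 732.8.
Round 2 (the home team proposes): the away team can get 732.8 next round, worth 0.88 × 732.8 = 644.864 now. The home team offers 644.864 and keeps 800 − 644.864 = 155.136.
Round 1 (the away team proposes): the home team can get 155.136 next round, worth 0.7 × 155.136 = 108.5952 now; the away team offers that and keeps 691.4048.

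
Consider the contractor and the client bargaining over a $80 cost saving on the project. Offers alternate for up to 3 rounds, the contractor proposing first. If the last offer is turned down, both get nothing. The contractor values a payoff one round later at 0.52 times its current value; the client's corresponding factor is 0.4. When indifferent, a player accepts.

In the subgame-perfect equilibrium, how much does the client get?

Round 3 (the contractor proposes): rejection yields 0 for the client; the contractor offers 0 and keeps 80.
Round 2 (the client proposes): the contractor can get 80 next round, worth 0.52 × 80 = 41.6 now, so the client offers 41.6, keeping 38.4.
Round 1 (the contractor proposes): the client can get 38.4 next round, worth 0.4 × 38.4 = 15.36 now; the contractor offers that and keeps 64.64.

15.36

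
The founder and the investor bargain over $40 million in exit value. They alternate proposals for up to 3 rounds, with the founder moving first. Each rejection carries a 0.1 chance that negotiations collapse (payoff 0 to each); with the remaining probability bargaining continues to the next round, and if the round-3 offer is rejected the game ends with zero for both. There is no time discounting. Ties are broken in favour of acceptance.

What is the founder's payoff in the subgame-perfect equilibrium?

By backward induction:
Round 3 (the founder proposes): rejection yields 0 for the investor; the founder offers 0 and keeps 40.
Round 2 (the investor proposes): rejecting gives the founder an expected 0.9 × 40 = 36; the investor offers that and keeps 4.
Round 1 (the founder proposes): rejecting gives the investor an expected 0.9 × 4 = 3.6. The founder offers 3.6 and keeps 40 − 3.6 = 36.4.

36.4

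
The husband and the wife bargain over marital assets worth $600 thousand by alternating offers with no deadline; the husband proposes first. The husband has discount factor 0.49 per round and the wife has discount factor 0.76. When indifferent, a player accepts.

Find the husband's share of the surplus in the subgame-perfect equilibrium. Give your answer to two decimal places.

229.45

When the husband proposes, the wife accepts any offer worth at least 0.76 times what the wife would get by proposing next round; and vice versa.
This gives x = 600 − 0.76y and y = 600 − 0.49x, where x and y are each side's share when it proposes.
Hence (1 − 0.76·0.49)x = 600(1 − 0.76), i.e. 0.6276·x = 144.
x ≈ 229.4455; the wife's share is 600 − x ≈ 370.5545.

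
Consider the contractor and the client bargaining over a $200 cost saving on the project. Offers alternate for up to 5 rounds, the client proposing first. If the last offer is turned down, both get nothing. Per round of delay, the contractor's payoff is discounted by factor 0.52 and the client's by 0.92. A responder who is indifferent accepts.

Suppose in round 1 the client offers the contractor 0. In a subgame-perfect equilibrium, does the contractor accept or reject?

Round 5 (the client proposes): the contractor will accept anything ≥ 0, so the client offers 0 and keeps 200.
Round 4 (the contractor proposes): the client can get 200 next round, worth 0.92 × 200 = 184 now; the contractor offers that and keeps 16.
Round 3 (the client proposes): the contractor can get 16 next round, worth 0.52 × 16 = 8.32 now; the client offers that and keeps 191.68.
Round 2 (the contractor proposes): the client can get 191.68 next round, worth 0.92 × 191.68 = 176.3456 now; the contractor offers that and keeps 23.6544.
So by rejecting in round 1, the contractor gets 23.6544 next round, worth 0.52 × 23.6544 = 12.300288 now.
Offer 0 < 12.300288, so the contractor rejects.

Reject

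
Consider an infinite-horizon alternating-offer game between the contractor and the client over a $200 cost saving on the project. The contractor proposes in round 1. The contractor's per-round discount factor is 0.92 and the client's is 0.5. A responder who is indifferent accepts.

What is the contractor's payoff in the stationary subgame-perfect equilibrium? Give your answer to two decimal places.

Let x be the contractor's share when the contractor proposes and y be the client's share when the client proposes.
The client accepts iff offered ≥ 0.5·y, so x = 200 − 0.5y. Symmetrically y = 200 − 0.92x.
Substituting: x = 200 − 0.5(200 − 0.92x), giving x(1 − 0.92·0.5) = 200(1 − 0.5).
So x = 200 × 0.5 / 0.54 ≈ 185.1852, and the client receives 200 − x ≈ 14.8148.

185.19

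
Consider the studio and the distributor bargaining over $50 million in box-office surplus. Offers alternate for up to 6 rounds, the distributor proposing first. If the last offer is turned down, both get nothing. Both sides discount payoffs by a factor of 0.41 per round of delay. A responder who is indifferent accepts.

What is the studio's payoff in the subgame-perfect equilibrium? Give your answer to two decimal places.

14.71

Solve by backward induction from round 6.
Round 6 (the studio proposes): the distributor will accept anything ≥ 0, so the studio offers 0 and keeps 50.
Round 5 (the distributor proposes): the studio can get 50 next round, worth 0.41 × 50 = 20.5 now. The distributor offers 20.5 and keeps 50 − 20.5 = 29.5.
Round 4 (the studio proposes): the distributor can get 29.5 next round, worth 0.41 × 29.5 = 12.095 now. The studio offers 12.095 and keeps 50 − 12.095 = 37.905.
Round 3 (the distributor proposes): the studio can get 37.905 next round, worth 0.41 × 37.905 = 15.54105 now, so the distributor offers 15.54105, keeping 34.45895.
Round 2 (the studio proposes): the distributor can get 34.45895 next round, worth 0.41 × 34.45895 = 14.1281695 now; the studio offers that and keeps 35.8718305.
Round 1 (the distributor proposes): the studio can get 35.8718305 next round, worth 0.41 × 35.8718305 = 14.707450505 now, so the distributor offers 14.707450505, keeping 35.292549495.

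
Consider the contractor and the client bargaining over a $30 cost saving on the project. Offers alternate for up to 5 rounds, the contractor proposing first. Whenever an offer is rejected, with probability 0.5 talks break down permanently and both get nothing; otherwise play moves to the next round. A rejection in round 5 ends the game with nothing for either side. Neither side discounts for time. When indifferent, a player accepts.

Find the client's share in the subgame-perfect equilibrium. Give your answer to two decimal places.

9.38

By backward induction:
Round 5 (the contractor proposes): rejection yields 0 for the client; the contractor offers 0 and keeps 30.
Round 4 (the client proposes): rejecting gives the contractor an expected 0.5 × 30 = 15. The client offers 15 and keeps 30 − 15 = 15.
Round 3 (the contractor proposes): rejecting gives the client an expected 0.5 × 15 = 7.5. The contractor offers 7.5 and keeps 30 − 7.5 = 22.5.
Round 2 (the client proposes): rejecting gives the contractor an expected 0.5 × 22.5 = 11.25. The client offers 11.25 and keeps 30 − 11.25 = 18.75.
Round 1 (the contractor proposes): rejecting gives the client an expected 0.5 × 18.75 = 9.375; the contractor offers that and keeps 20.625.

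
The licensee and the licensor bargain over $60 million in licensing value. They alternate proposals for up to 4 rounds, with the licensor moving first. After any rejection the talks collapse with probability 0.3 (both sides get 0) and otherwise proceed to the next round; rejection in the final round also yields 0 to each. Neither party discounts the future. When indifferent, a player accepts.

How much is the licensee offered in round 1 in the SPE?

33.18

Round 4 (the licensee proposes): the licensor will accept anything ≥ 0, so the licensee offers 0 and keeps 60.
Round 3 (the licensor proposes): rejecting gives the licensee an expected 0.7 × 60 = 42. The licensor offers 42 and keeps 60 − 42 = 18.
Round 2 (the licensee proposes): rejecting gives the licensor an expected 0.7 × 18 = 12.6. The licensee offers 12.6 and keeps 60 − 12.6 = 47.4.
Round 1 (the licensor proposes): rejecting gives the licensee an expected 0.7 × 47.4 = 33.18, so the licensor offers 33.18, keeping 26.82.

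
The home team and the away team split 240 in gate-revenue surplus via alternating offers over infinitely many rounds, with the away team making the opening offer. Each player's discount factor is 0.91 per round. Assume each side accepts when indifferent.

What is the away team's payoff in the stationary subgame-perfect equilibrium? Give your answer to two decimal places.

125.65

When the away team proposes, the home team accepts any offer worth at least 0.91 times what the home team would get by proposing next round; and vice versa.
This gives x = 240 − 0.91y and y = 240 − 0.91x, where x and y are each side's share when it proposes.
Hence (1 − 0.91·0.91)x = 240(1 − 0.91), i.e. 0.1719·x = 21.6.
x ≈ 125.6545; the home team's share is 240 − x ≈ 114.3455.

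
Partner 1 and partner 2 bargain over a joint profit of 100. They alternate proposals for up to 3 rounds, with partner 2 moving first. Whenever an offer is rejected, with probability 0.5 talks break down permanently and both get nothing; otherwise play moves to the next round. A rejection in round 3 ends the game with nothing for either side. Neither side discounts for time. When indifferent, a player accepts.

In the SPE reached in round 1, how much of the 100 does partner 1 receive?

Round 3 (partner 2 proposes): partner 1 will accept anything ≥ 0, so partner 2 offers 0 and keeps 100.
Round 2 (partner 1 proposes): rejecting gives partner 2 an expected 0.5 × 100 = 50, so partner 1 offers 50, keeping 50.
Round 1 (partner 2 proposes): rejecting gives partner 1 an expected 0.5 × 50 = 25, so partner 2 offers 25, keeping 75.

25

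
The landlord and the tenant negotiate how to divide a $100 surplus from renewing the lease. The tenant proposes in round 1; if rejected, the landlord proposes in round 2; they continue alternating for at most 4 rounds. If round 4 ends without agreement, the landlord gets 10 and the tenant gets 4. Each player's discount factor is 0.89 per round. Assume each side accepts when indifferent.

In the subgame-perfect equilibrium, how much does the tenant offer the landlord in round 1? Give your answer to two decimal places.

77.47

Round 4 (the landlord proposes): the tenant gets 4 if talks fail, so the landlord offers 4 and keeps 96.
Round 3 (the tenant proposes): the landlord can get 96 next round, worth 0.89 × 96 = 85.44 now, so the tenant offers 85.44, keeping 14.56.
Round 2 (the landlord proposes): the tenant can get 14.56 next round, worth 0.89 × 14.56 = 12.9584 now, so the landlord offers 12.9584, keeping 87.0416.
Round 1 (the tenant proposes): the landlord can get 87.0416 next round, worth 0.89 × 87.0416 = 77.467024 now. The tenant offers 77.467024 and keeps 100 − 77.467024 = 22.532976.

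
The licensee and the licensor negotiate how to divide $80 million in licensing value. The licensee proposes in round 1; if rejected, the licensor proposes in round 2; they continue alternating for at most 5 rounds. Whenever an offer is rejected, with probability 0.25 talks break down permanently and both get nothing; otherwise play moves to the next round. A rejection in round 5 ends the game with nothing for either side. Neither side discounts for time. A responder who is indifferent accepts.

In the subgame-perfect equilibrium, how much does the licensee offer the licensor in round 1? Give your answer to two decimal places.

Round 5 (the licensee proposes): the licensor will accept anything ≥ 0, so the licensee offers 0 and keeps 80.
Round 4 (the licensor proposes): rejecting gives the licensee an expected 0.75 × 80 = 60; the licensor offers that and keeps 20.
Round 3 (the licensee proposes): rejecting gives the licensor an expected 0.75 × 20 = 15; the licensee offers that and keeps 65.
Round 2 (the licensor proposes): rejecting gives the licensee an expected 0.75 × 65 = 48.75; the licensor offers that and keeps 31.25.
Round 1 (the licensee proposes): rejecting gives the licensor an expected 0.75 × 31.25 = 23.4375. The licensee offers 23.4375 and keeps 80 − 23.4375 = 56.5625.

23.44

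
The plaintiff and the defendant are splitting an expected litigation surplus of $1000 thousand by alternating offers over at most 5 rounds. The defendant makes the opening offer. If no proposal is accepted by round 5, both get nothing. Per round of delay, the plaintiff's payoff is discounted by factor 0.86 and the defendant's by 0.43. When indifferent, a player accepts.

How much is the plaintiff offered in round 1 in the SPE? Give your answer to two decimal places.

Round 5 (the defendant proposes): the plaintiff will accept anything ≥ 0, so the defendant offers 0 and keeps 1000.
Round 4 (the plaintiff proposes): the defendant can get 1000 next round, worth 0.43 × 1000 = 430 now, so the plaintiff offers 430, keeping 570.
Round 3 (the defendant proposes): the plaintiff can get 570 next round, worth 0.86 × 570 = 490.2 now, so the defendant offers 490.2, keeping 509.8.
Round 2 (the plaintiff proposes): the defendant can get 509.8 next round, worth 0.43 × 509.8 = 219.214 now. The plaintiff offers 219.214 and keeps 1000 − 219.214 = 780.786.
Round 1 (the defendant proposes): the plaintiff can get 780.786 next round, worth 0.86 × 780.786 = 671.47596 now, so the defendant offers 671.47596, keeping 328.52404.

671.48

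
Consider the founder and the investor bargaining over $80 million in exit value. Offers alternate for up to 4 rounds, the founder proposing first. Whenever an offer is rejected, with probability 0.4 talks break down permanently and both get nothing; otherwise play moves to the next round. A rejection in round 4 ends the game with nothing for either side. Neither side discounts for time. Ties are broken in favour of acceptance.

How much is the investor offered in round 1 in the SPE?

Round 4 (the investor proposes): the founder will accept anything ≥ 0, so the investor offers 0 and keeps 80.
Round 3 (the founder proposes): rejecting gives the investor an expected 0.6 × 80 = 48, so the founder offers 48, keeping 32.
Round 2 (the investor proposes): rejecting gives the founder an expected 0.6 × 32 = 19.2; the investor offers that and keeps 60.8.
Round 1 (the founder proposes): rejecting gives the investor an expected 0.6 × 60.8 = 36.48, so the founder offers 36.48, keeping 43.52.

36.48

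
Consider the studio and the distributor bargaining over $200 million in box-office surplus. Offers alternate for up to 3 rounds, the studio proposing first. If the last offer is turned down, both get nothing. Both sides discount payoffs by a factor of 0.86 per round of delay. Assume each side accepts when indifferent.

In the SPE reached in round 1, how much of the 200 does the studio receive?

Work backward from the last round.
Round 3 (the studio proposes): the distributor will accept anything ≥ 0, so the studio offers 0 and keeps 200.
Round 2 (the distributor proposes): the studio can get 200 next round, worth 0.86 × 200 = 172 now. The distributor offers 172 and keeps 200 − 172 = 28.
Round 1 (the studio proposes): the distributor can get 28 next round, worth 0.86 × 28 = 24.08 now. The studio offers 24.08 and keeps 200 − 24.08 = 175.92.

175.92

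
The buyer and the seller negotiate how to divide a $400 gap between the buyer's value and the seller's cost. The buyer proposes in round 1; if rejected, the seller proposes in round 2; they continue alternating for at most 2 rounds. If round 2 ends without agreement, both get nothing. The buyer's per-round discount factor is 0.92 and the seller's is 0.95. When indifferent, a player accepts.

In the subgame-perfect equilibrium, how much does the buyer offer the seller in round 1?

Solve by backward induction from round 2.
Round 2 (the seller proposes): rejection yields 0 for the buyer; the seller offers 0 and keeps 400.
Round 1 (the buyer proposes): the seller can get 400 next round, worth 0.95 × 400 = 380 now, so the buyer offers 380, keeping 20.

380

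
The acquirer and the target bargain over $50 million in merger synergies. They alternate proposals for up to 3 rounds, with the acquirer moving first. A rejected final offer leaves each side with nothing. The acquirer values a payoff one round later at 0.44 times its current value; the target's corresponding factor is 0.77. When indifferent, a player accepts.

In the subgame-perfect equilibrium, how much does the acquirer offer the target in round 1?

Work backward from the last round.
Round 3 (the acquirer proposes): the target will accept anything ≥ 0, so the acquirer offers 0 and keeps 50.
Round 2 (the target proposes): the acquirer can get 50 next round, worth 0.44 × 50 = 22 now; the target offers that and keeps 28.
Round 1 (the acquirer proposes): the target can get 28 next round, worth 0.77 × 28 = 21.56 now; the acquirer offers that and keeps 28.44.

21.56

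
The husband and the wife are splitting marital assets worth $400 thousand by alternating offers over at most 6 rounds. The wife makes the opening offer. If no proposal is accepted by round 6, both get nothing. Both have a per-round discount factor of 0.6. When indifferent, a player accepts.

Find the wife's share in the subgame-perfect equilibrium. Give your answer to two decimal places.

238.34

Round 6 (the husband proposes): rejection yields 0 for the wife; the husband offers 0 and keeps 400.
Round 5 (the wife proposes): the husband can get 400 next round, worth 0.6 × 400 = 240 now; the wife offers that and keeps 160.
Round 4 (the husband proposes): the wife can get 160 next round, worth 0.6 × 160 = 96 now. The husband offers 96 and keeps 400 − 96 = 304.
Round 3 (the wife proposes): the husband can get 304 next round, worth 0.6 × 304 = 182.4 now. The wife offers 182.4 and keeps 400 − 182.4 = 217.6.
Round 2 (the husband proposes): the wife can get 217.6 next round, worth 0.6 × 217.6 = 130.56 now; the husband offers that and keeps 269.44.
Round 1 (the wife proposes): the husband can get 269.44 next round, worth 0.6 × 269.44 = 161.664 now; the wife offers that and keeps 238.336.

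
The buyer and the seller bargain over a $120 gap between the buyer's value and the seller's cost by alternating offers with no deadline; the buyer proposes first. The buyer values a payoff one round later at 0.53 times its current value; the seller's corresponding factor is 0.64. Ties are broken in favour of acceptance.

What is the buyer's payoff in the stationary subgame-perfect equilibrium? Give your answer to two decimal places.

Let x be the buyer's share when the buyer proposes and y be the seller's share when the seller proposes.
The seller accepts iff offered ≥ 0.64·y, so x = 120 − 0.64y. Symmetrically y = 120 − 0.53x.
Substituting: x = 120 − 0.64(120 − 0.53x), giving x(1 − 0.53·0.64) = 120(1 − 0.64).
So x = 120 × 0.36 / 0.6608 ≈ 65.3753, and the seller receives 120 − x ≈ 54.6247.

65.38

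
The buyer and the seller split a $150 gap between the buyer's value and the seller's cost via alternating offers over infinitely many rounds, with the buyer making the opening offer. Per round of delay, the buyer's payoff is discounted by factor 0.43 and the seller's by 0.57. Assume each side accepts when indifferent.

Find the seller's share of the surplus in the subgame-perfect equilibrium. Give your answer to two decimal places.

64.56

When the buyer proposes, the seller accepts any offer worth at least 0.57 times what the seller would get by proposing next round; and vice versa.
This gives x = 150 − 0.57y and y = 150 − 0.43x, where x and y are each side's share when it proposes.
Hence (1 − 0.57·0.43)x = 150(1 − 0.57), i.e. 0.7549·x = 64.5.
x ≈ 85.4418; the seller's share is 150 − x ≈ 64.5582.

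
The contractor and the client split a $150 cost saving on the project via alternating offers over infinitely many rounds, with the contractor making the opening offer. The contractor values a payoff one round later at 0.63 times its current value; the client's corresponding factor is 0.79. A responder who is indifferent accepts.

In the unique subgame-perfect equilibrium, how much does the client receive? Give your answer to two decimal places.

When the contractor proposes, the client accepts any offer worth at least 0.79 times what the client would get by proposing next round; and vice versa.
This gives x = 150 − 0.79y and y = 150 − 0.63x, where x and y are each side's share when it proposes.
Hence (1 − 0.79·0.63)x = 150(1 − 0.79), i.e. 0.5023·x = 31.5.
x ≈ 62.7115; the client's share is 150 − x ≈ 87.2885.

87.29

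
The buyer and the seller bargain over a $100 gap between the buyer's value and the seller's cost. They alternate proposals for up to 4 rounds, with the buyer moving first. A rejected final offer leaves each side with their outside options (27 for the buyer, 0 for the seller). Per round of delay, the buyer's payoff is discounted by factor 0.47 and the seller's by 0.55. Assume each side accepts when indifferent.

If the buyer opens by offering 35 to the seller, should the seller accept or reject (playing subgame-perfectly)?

Reject

Work out the seller's continuation value if the offer is rejected.
Round 4 (the seller proposes): the buyer gets 27 if talks fail, so the seller offers 27 and keeps 73.
Round 3 (the buyer proposes): the seller can get 73 next round, worth 0.55 × 73 = 40.15 now. The buyer offers 40.15 and keeps 100 − 40.15 = 59.85.
Round 2 (the seller proposes): the buyer can get 59.85 next round, worth 0.47 × 59.85 = 28.1295 now; the seller offers that and keeps 71.8705.
So by rejecting in round 1, the seller gets 71.8705 next round, worth 0.55 × 71.8705 = 39.528775 now.
Offer 35 < 39.528775, so the seller rejects.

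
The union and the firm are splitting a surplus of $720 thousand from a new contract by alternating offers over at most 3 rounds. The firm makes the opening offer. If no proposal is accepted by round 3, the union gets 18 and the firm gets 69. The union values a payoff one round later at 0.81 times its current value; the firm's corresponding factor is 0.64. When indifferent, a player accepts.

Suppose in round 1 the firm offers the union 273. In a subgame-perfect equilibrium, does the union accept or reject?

Work out the union's continuation value if the offer is rejected.
Round 3 (the firm proposes): the union gets 18 if talks fail, so the firm offers 18 and keeps 702.
Round 2 (the union proposes): the firm can get 702 next round, worth 0.64 × 702 = 449.28 now, so the union offers 449.28, keeping 270.72.
So by rejecting in round 1, the union gets 270.72 next round, worth 0.81 × 270.72 = 219.2832 now.
Offer 273 ≥ 219.2832, so the union accepts.

Accept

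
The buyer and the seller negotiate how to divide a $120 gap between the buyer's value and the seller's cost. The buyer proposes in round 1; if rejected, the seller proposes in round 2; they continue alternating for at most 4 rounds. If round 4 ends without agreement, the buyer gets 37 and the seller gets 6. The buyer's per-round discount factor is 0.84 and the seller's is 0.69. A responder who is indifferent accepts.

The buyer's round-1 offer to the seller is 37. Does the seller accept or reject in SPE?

Round 4 (the seller proposes): the buyer gets 37 if talks fail, so the seller offers 37 and keeps 83.
Round 3 (the buyer proposes): the seller can get 83 next round, worth 0.69 × 83 = 57.27 now. The buyer offers 57.27 and keeps 120 − 57.27 = 62.73.
Round 2 (the seller proposes): the buyer can get 62.73 next round, worth 0.84 × 62.73 = 52.6932 now, so the seller offers 52.6932, keeping 67.3068.
So by rejecting in round 1, the seller gets 67.3068 next round, worth 0.69 × 67.3068 = 46.441692 now.
Offer 37 < 46.441692, so the seller rejects.

Reject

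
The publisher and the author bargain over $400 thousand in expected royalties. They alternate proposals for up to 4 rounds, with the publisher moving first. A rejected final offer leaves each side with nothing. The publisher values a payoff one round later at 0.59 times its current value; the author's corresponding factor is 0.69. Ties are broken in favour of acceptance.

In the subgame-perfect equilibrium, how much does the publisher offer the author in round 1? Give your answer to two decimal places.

Round 4 (the author proposes): the publisher will accept anything ≥ 0, so the author offers 0 and keeps 400.
Round 3 (the publisher proposes): the author can get 400 next round, worth 0.69 × 400 = 276 now; the publisher offers that and keeps 124.
Round 2 (the author proposes): the publisher can get 124 next round, worth 0.59 × 124 = 73.16 now. The author offers 73.16 and keeps 400 − 73.16 = 326.84.
Round 1 (the publisher proposes): the author can get 326.84 next round, worth 0.69 × 326.84 = 225.5196 now; the publisher offers that and keeps 174.4804.

225.52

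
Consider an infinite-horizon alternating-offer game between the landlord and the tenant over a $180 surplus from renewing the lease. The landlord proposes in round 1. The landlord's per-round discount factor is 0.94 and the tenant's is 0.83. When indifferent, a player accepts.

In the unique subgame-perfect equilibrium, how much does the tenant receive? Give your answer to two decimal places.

40.78

Let x be the landlord's share when the landlord proposes and y be the tenant's share when the tenant proposes.
The tenant accepts iff offered ≥ 0.83·y, so x = 180 − 0.83y. Symmetrically y = 180 − 0.94x.
Substituting: x = 180 − 0.83(180 − 0.94x), giving x(1 − 0.94·0.83) = 180(1 − 0.83).
So x = 180 × 0.17 / 0.2198 ≈ 139.2175, and the tenant receives 180 − x ≈ 40.7825.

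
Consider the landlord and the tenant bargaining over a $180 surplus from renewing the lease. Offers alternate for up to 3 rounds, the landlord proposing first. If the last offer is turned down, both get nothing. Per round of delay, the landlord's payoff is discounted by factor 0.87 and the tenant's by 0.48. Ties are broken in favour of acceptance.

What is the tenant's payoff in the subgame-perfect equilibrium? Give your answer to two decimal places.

11.23

Round 3 (the landlord proposes): rejection yields 0 for the tenant; the landlord offers 0 and keeps 180.
Round 2 (the tenant proposes): the landlord can get 180 next round, worth 0.87 × 180 = 156.6 now. The tenant offers 156.6 and keeps 180 − 156.6 = 23.4.
Round 1 (the landlord proposes): the tenant can get 23.4 next round, worth 0.48 × 23.4 = 11.232 now; the landlord offers that and keeps 168.768.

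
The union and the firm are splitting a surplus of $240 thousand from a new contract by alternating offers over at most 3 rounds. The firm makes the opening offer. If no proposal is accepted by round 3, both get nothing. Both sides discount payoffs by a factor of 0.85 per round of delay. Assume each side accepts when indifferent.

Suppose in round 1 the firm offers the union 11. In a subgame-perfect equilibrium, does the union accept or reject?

Reject

Round 3 (the firm proposes): the union will accept anything ≥ 0, so the firm offers 0 and keeps 240.
Round 2 (the union proposes): the firm can get 240 next round, worth 0.85 × 240 = 204 now. The union offers 204 and keeps 240 − 204 = 36.
So by rejecting in round 1, the union gets 36 next round, worth 0.85 × 36 = 30.6 now.
Offer 11 < 30.6, so the union rejects.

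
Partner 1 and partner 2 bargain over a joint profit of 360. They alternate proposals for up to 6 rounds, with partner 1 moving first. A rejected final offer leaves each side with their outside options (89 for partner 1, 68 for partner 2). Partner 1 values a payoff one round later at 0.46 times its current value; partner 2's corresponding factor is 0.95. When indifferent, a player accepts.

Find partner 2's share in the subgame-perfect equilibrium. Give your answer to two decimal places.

By backward induction:
Round 6 (partner 2 proposes): partner 1 gets 89 if talks fail, so partner 2 offers 89 and keeps 271.
Round 5 (partner 1 proposes): partner 2 can get 271 next round, worth 0.95 × 271 = 257.45 now. Partner 1 offers 257.45 and keeps 360 − 257.45 = 102.55.
Round 4 (partner 2 proposes): partner 1 can get 102.55 next round, worth 0.46 × 102.55 = 47.173 now; partner 2 offers that and keeps 312.827.
Round 3 (partner 1 proposes): partner 2 can get 312.827 next round, worth 0.95 × 312.827 = 297.18565 now, so partner 1 offers 297.18565, keeping 62.81435.
Round 2 (partner 2 proposes): partner 1 can get 62.81435 next round, worth 0.46 × 62.81435 = 28.894601 now; partner 2 offers that and keeps 331.105399.
Round 1 (partner 1 proposes): partner 2 can get 331.105399 next round, worth 0.95 × 331.105399 = 314.55012905 now, so partner 1 offers 314.55012905, keeping 45.44987095.

314.55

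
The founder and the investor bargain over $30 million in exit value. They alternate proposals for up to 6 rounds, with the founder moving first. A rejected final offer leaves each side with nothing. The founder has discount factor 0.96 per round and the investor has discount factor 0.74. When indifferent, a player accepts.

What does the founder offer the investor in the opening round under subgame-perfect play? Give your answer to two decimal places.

12.72

Solve by backward induction from round 6.
Round 6 (the investor proposes): rejection yields 0 for the founder; the investor offers 0 and keeps 30.
Round 5 (the founder proposes): the investor can get 30 next round, worth 0.74 × 30 = 22.2 now; the founder offers that and keeps 7.8.
Round 4 (the investor proposes): the founder can get 7.8 next round, worth 0.96 × 7.8 = 7.488 now, so the investor offers 7.488, keeping 22.512.
Round 3 (the founder proposes): the investor can get 22.512 next round, worth 0.74 × 22.512 = 16.65888 now. The founder offers 16.65888 and keeps 30 − 16.65888 = 13.34112.
Round 2 (the investor proposes): the founder can get 13.34112 next round, worth 0.96 × 13.34112 = 12.8074752 now, so the investor offers 12.8074752, keeping 17.1925248.
Round 1 (the founder proposes): the investor can get 17.1925248 next round, worth 0.74 × 17.1925248 = 12.722468352 now, so the founder offers 12.722468352, keeping 17.277531648.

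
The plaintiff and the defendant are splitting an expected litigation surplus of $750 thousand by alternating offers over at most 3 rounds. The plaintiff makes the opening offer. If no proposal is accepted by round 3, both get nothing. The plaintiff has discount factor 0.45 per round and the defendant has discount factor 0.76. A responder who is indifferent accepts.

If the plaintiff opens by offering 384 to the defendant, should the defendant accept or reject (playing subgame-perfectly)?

Accept

Work out the defendant's continuation value if the offer is rejected.
Round 3 (the plaintiff proposes): the defendant will accept anything ≥ 0, so the plaintiff offers 0 and keeps 750.
Round 2 (the defendant proposes): the plaintiff can get 750 next round, worth 0.45 × 750 = 337.5 now, so the defendant offers 337.5, keeping 412.5.
So by rejecting in round 1, the defendant gets 412.5 next round, worth 0.76 × 412.5 = 313.5 now.
Offer 384 ≥ 313.5, so the defendant accepts.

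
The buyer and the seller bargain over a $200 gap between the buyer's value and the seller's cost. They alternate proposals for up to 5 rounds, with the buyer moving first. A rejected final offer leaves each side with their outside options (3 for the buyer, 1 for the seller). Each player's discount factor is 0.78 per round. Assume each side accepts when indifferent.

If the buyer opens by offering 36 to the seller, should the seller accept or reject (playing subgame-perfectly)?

Reject

Round 5 (the buyer proposes): the seller gets 1 if talks fail, so the buyer offers 1 and keeps 199.
Round 4 (the seller proposes): the buyer can get 199 next round, worth 0.78 × 199 = 155.22 now; the seller offers that and keeps 44.78.
Round 3 (the buyer proposes): the seller can get 44.78 next round, worth 0.78 × 44.78 = 34.9284 now, so the buyer offers 34.9284, keeping 165.0716.
Round 2 (the seller proposes): the buyer can get 165.0716 next round, worth 0.78 × 165.0716 = 128.755848 now, so the seller offers 128.755848, keeping 71.244152.
So by rejecting in round 1, the seller gets 71.244152 next round, worth 0.78 × 71.244152 = 55.57043856 now.
Offer 36 < 55.57043856, so the seller rejects.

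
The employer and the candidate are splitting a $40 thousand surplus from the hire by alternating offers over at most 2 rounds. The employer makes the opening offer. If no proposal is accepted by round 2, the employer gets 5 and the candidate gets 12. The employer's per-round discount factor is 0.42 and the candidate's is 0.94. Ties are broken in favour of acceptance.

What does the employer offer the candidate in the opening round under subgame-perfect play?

32.9

Work backward from the last round.
Round 2 (the candidate proposes): the employer gets 5 if talks fail, so the candidate offers 5 and keeps 35.
Round 1 (the employer proposes): the candidate can get 35 next round, worth 0.94 × 35 = 32.9 now. The employer offers 32.9 and keeps 40 − 32.9 = 7.1.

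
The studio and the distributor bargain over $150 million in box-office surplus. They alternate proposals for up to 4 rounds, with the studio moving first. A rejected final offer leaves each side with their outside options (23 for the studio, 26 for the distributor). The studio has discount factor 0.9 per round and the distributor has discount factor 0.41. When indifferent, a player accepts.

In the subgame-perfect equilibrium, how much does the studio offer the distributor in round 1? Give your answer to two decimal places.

Solve by backward induction from round 4.
Round 4 (the distributor proposes): the studio gets 23 if talks fail, so the distributor offers 23 and keeps 127.
Round 3 (the studio proposes): the distributor can get 127 next round, worth 0.41 × 127 = 52.07 now, so the studio offers 52.07, keeping 97.93.
Round 2 (the distributor proposes): the studio can get 97.93 next round, worth 0.9 × 97.93 = 88.137 now, so the distributor offers 88.137, keeping 61.863.
Round 1 (the studio proposes): the distributor can get 61.863 next round, worth 0.41 × 61.863 = 25.36383 now; the studio offers that and keeps 124.63617.

25.36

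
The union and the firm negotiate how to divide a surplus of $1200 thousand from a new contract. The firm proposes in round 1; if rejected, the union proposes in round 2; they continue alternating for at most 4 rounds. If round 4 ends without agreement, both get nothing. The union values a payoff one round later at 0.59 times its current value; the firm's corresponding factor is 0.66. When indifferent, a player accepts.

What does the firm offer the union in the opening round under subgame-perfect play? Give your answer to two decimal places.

516.42

Solve by backward induction from round 4.
Round 4 (the union proposes): the firm will accept anything ≥ 0, so the union offers 0 and keeps 1200.
Round 3 (the firm proposes): the union can get 1200 next round, worth 0.59 × 1200 = 708 now, so the firm offers 708, keeping 492.
Round 2 (the union proposes): the firm can get 492 next round, worth 0.66 × 492 = 324.72 now, so the union offers 324.72, keeping 875.28.
Round 1 (the firm proposes): the union can get 875.28 next round, worth 0.59 × 875.28 = 516.4152 now, so the firm offers 516.4152, keeping 683.5848.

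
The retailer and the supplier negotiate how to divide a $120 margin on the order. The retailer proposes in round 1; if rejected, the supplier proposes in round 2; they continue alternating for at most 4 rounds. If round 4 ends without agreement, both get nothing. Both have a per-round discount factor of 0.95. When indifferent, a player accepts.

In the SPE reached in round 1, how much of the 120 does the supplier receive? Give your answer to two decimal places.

Round 4 (the supplier proposes): rejection yields 0 for the retailer; the supplier offers 0 and keeps 120.
Round 3 (the retailer proposes): the supplier can get 120 next round, worth 0.95 × 120 = 114 now, so the retailer offers 114, keeping 6.
Round 2 (the supplier proposes): the retailer can get 6 next round, worth 0.95 × 6 = 5.7 now; the supplier offers that and keeps 114.3.
Round 1 (the retailer proposes): the supplier can get 114.3 next round, worth 0.95 × 114.3 = 108.585 now; the retailer offers that and keeps 11.415.

108.59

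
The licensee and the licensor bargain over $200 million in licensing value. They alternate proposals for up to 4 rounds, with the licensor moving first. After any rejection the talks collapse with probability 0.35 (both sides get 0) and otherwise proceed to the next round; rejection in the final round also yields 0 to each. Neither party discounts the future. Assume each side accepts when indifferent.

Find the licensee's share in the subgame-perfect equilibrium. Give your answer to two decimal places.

100.43

By backward induction:
Round 4 (the licensee proposes): rejection yields 0 for the licensor; the licensee offers 0 and keeps 200.
Round 3 (the licensor proposes): rejecting gives the licensee an expected 0.65 × 200 = 130, so the licensor offers 130, keeping 70.
Round 2 (the licensee proposes): rejecting gives the licensor an expected 0.65 × 70 = 45.5; the licensee offers that and keeps 154.5.
Round 1 (the licensor proposes): rejecting gives the licensee an expected 0.65 × 154.5 = 100.425, so the licensor offers 100.425, keeping 99.575.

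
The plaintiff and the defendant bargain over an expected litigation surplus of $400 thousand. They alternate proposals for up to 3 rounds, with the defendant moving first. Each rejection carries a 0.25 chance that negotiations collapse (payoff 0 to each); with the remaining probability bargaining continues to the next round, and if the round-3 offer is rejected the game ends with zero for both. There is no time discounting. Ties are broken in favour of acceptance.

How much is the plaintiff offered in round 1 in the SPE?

Round 3 (the defendant proposes): the plaintiff will accept anything ≥ 0, so the defendant offers 0 and keeps 400.
Round 2 (the plaintiff proposes): rejecting gives the defendant an expected 0.75 × 400 = 300, so the plaintiff offers 300, keeping 100.
Round 1 (the defendant proposes): rejecting gives the plaintiff an expected 0.75 × 100 = 75; the defendant offers that and keeps 325.

75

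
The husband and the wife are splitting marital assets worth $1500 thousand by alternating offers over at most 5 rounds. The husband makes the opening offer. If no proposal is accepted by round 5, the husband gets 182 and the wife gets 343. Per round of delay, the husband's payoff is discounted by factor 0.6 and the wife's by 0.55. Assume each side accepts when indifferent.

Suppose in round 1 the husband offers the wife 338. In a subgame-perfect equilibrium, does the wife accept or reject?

Reject

Round 5 (the husband proposes): the wife gets 343 if talks fail, so the husband offers 343 and keeps 1157.
Round 4 (the wife proposes): the husband can get 1157 next round, worth 0.6 × 1157 = 694.2 now; the wife offers that and keeps 805.8.
Round 3 (the husband proposes): the wife can get 805.8 next round, worth 0.55 × 805.8 = 443.19 now, so the husband offers 443.19, keeping 1056.81.
Round 2 (the wife proposes): the husband can get 1056.81 next round, worth 0.6 × 1056.81 = 634.086 now; the wife offers that and keeps 865.914.
So by rejecting in round 1, the wife gets 865.914 next round, worth 0.55 × 865.914 = 476.2527 now.
Offer 338 < 476.2527, so the wife rejects.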